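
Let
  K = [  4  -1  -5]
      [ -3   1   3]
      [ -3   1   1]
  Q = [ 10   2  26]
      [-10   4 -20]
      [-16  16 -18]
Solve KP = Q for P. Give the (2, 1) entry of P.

-1

Since K multiplies P on the left, P = K⁻¹Q.
det K = -2; the adjugate gives K⁻¹ = [[1, 2, -1], [3, 11/2, -3/2], [0, 1/2, -1/2]].
P = K⁻¹Q = [[1, 2, -1], [3, 11/2, -3/2], [0, 1/2, -1/2]] · [[10, 2, 26], [-10, 4, -20], [-16, 16, -18]] = [[6, -6, 4], [-1, 4, -5], [3, -6, -1]].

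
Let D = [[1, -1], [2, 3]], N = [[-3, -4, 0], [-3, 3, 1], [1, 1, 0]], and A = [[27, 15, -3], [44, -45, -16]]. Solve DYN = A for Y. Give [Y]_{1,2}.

-5

Y = D⁻¹AN⁻¹ (apply D⁻¹ on the left and N⁻¹ on the right).
det D = 5, so D⁻¹ = [[3/5, 1/5], [-2/5, 1/5]].
det N = -1; the adjugate gives N⁻¹ = [[1, 0, 4], [-1, 0, -3], [6, 1, 21]].
D⁻¹A = [[25, 0, -5], [-2, -15, -2]].
Y = (D⁻¹A)N⁻¹ = [[-5, -5, -5], [1, -2, -5]].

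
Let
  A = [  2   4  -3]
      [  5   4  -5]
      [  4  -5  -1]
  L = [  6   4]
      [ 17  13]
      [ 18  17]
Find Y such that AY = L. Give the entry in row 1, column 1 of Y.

1

A is on the left of Y, so left-multiply by A⁻¹: Y = A⁻¹L.
det A = 5, so A⁻¹ = [[-29/5, 19/5, -8/5], [-3, 2, -1], [-41/5, 26/5, -12/5]].
Y = A⁻¹L = [[-29/5, 19/5, -8/5], [-3, 2, -1], [-41/5, 26/5, -12/5]] · [[6, 4], [17, 13], [18, 17]] = [[1, -1], [-2, -3], [-4, -6]].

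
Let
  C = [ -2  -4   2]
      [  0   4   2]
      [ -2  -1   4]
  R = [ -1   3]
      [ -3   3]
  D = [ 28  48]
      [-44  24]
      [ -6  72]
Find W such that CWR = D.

W = [[-4, 0], [-5, 5], [5, -1]]

Isolating W: multiply by C⁻¹ from the left and R⁻¹ from the right, so W = C⁻¹DR⁻¹.
det C = -4, so C⁻¹ = [[-9/2, -7/2, 4], [1, 1, -1], [-2, -3/2, 2]].
det R = 6, so R⁻¹ = [[1/2, -1/2], [1/2, -1/6]].
C⁻¹D = [[4, -12], [-10, 0], [-2, 12]].
W = (C⁻¹D)R⁻¹ = [[-4, 0], [-5, 5], [5, -1]].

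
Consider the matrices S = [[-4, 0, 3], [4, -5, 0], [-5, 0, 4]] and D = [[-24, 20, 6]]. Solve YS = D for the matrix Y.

Y = [[2, -4, 0]]

S is on the right of Y, so right-multiply by S⁻¹: Y = DS⁻¹.
det S = 5; the adjugate gives S⁻¹ = [[-4, 0, 3], [-16/5, -1/5, 12/5], [-5, 0, 4]].
Y = DS⁻¹ = [[-24, 20, 6]] · [[-4, 0, 3], [-16/5, -1/5, 12/5], [-5, 0, 4]] = [[2, -4, 0]].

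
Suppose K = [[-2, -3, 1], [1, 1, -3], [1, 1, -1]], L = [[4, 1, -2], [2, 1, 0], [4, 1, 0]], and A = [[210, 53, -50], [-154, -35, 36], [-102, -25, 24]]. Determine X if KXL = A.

Left-multiply by K⁻¹ and right-multiply by L⁻¹: X = K⁻¹AL⁻¹.
det K = 2, so K⁻¹ = [[1, -1, 4], [-1, 1/2, -5/2], [0, -1/2, 1/2]].
L has determinant 4; L⁻¹ = [[0, -1/2, 1/2], [0, 2, -1], [-1/2, 0, 1/2]].
K⁻¹A = [[-44, -12, 10], [-32, -8, 8], [26, 5, -6]].
X = (K⁻¹A)L⁻¹ = [[-5, -2, -5], [-4, 0, -4], [3, -3, 5]].

X = [[-5, -2, -5], [-4, 0, -4], [3, -3, 5]]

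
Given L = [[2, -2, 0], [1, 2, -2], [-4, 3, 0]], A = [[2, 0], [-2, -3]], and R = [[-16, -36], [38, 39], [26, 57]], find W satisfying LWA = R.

W = [[0, 1], [-2, -5], [-5, 2]]

W = L⁻¹RA⁻¹ (apply L⁻¹ on the left and A⁻¹ on the right).
det L = -4, so L⁻¹ = [[-3/2, 0, -1], [-2, 0, -1], [-11/4, -1/2, -3/2]].
det A = -6, so A⁻¹ = [[1/2, 0], [-1/3, -1/3]].
L⁻¹R = [[-2, -3], [6, 15], [-14, -6]].
W = (L⁻¹R)A⁻¹ = [[0, 1], [-2, -5], [-5, 2]].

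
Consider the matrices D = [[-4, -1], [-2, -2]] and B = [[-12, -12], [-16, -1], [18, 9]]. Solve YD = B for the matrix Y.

Y = [[0, 6], [5, -2], [-3, -3]]

Since D sits to the right of Y, Y = BD⁻¹.
D has determinant 6; D⁻¹ = [[-1/3, 1/6], [1/3, -2/3]].
Y = BD⁻¹ = [[-12, -12], [-16, -1], [18, 9]] · [[-1/3, 1/6], [1/3, -2/3]] = [[0, 6], [5, -2], [-3, -3]].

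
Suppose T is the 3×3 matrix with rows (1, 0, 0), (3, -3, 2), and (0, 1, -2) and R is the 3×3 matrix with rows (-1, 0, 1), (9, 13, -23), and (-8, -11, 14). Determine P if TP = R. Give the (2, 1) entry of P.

-2

Since T multiplies P on the left, P = T⁻¹R.
det T = 4, so T⁻¹ = [[1, 0, 0], [3/2, -1/2, -1/2], [3/4, -1/4, -3/4]].
P = T⁻¹R = [[1, 0, 0], [3/2, -1/2, -1/2], [3/4, -1/4, -3/4]] · [[-1, 0, 1], [9, 13, -23], [-8, -11, 14]] = [[-1, 0, 1], [-2, -1, 6], [3, 5, -4]].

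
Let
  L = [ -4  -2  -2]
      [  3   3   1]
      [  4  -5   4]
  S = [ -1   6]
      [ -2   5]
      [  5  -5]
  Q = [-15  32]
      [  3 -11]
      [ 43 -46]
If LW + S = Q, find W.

LW = Q − S = [[-14, 26], [5, -16], [38, -41]].
Since L multiplies W on the left, W = L⁻¹(Q − S).
det L = 2, so L⁻¹ = [[17/2, 9, 2], [-4, -4, -1], [-27/2, -14, -3]].
W = L⁻¹(Q − S) = [[2, -5], [-2, 1], [5, -4]].

W = [[2, -5], [-2, 1], [5, -4]]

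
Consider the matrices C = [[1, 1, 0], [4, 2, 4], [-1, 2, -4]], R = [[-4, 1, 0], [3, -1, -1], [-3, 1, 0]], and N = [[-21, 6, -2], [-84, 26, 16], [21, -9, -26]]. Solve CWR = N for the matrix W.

W = [[0, -2, 5], [3, 4, 0], [0, -4, -4]]

Left-multiply by C⁻¹ and right-multiply by R⁻¹: W = C⁻¹NR⁻¹.
C has determinant -4; C⁻¹ = [[4, -1, -1], [-3, 1, 1], [-5/2, 3/4, 1/2]].
det R = -1; the adjugate gives R⁻¹ = [[-1, 0, 1], [-3, 0, 4], [0, -1, -1]].
C⁻¹N = [[-21, 7, 2], [0, -1, -4], [0, 0, 4]].
W = (C⁻¹N)R⁻¹ = [[0, -2, 5], [3, 4, 0], [0, -4, -4]].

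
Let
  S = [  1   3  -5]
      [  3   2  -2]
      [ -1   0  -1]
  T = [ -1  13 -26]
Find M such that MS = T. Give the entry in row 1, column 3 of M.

3

Since S sits to the right of M, M = TS⁻¹.
det S = 3; the adjugate gives S⁻¹ = [[-2/3, 1, 4/3], [5/3, -2, -13/3], [2/3, -1, -7/3]].
M = TS⁻¹ = [[-1, 13, -26]] · [[-2/3, 1, 4/3], [5/3, -2, -13/3], [2/3, -1, -7/3]] = [[5, -1, 3]].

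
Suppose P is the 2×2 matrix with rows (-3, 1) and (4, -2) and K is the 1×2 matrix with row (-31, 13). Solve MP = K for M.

M = [[5, -4]]

Since P sits to the right of M, M = KP⁻¹.
det P = 2, so P⁻¹ = [[-1, -1/2], [-2, -3/2]].
M = KP⁻¹ = [[-31, 13]] · [[-1, -1/2], [-2, -3/2]] = [[5, -4]].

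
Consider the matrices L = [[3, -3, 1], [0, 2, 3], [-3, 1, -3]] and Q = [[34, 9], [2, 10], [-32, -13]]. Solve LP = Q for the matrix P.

Left-multiplying both sides by L⁻¹ gives P = L⁻¹Q.
det L = 6, so L⁻¹ = [[-3/2, -4/3, -11/6], [-3/2, -1, -3/2], [1, 1, 1]].
P = L⁻¹Q = [[-3/2, -4/3, -11/6], [-3/2, -1, -3/2], [1, 1, 1]] · [[34, 9], [2, 10], [-32, -13]] = [[5, -3], [-5, -4], [4, 6]].

P = [[5, -3], [-5, -4], [4, 6]]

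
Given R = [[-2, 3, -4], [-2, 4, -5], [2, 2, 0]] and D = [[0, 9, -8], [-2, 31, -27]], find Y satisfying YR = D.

Y = [[-3, 4, 1], [3, 3, 5]]

R is on the right of Y, so right-multiply by R⁻¹: Y = DR⁻¹.
det R = -2, so R⁻¹ = [[-5, 4, -1/2], [5, -4, 1], [6, -5, 1]].
Y = DR⁻¹ = [[0, 9, -8], [-2, 31, -27]] · [[-5, 4, -1/2], [5, -4, 1], [6, -5, 1]] = [[-3, 4, 1], [3, 3, 5]].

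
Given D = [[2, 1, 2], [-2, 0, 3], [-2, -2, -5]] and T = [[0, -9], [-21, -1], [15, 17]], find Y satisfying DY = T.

Left-multiplying both sides by D⁻¹ gives Y = D⁻¹T.
det D = 4, so D⁻¹ = [[3/2, 1/4, 3/4], [-4, -3/2, -5/2], [1, 1/2, 1/2]].
Y = D⁻¹T = [[3/2, 1/4, 3/4], [-4, -3/2, -5/2], [1, 1/2, 1/2]] · [[0, -9], [-21, -1], [15, 17]] = [[6, -1], [-6, -5], [-3, -1]].

Y = [[6, -1], [-6, -5], [-3, -1]]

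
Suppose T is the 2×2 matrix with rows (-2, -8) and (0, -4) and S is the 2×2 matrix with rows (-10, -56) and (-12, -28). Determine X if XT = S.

X = [[5, 4], [6, -5]]

T is on the right of X, so right-multiply by T⁻¹: X = ST⁻¹.
T has determinant 8; T⁻¹ = [[-1/2, 1], [0, -1/4]].
X = ST⁻¹ = [[-10, -56], [-12, -28]] · [[-1/2, 1], [0, -1/4]] = [[5, 4], [6, -5]].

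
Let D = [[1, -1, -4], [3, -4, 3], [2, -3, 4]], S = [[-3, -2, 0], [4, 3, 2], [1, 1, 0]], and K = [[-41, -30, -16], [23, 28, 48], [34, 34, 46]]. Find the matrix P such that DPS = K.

Isolating P: multiply by D⁻¹ from the left and S⁻¹ from the right, so P = D⁻¹KS⁻¹.
det D = 3; the adjugate gives D⁻¹ = [[-7/3, 16/3, -19/3], [-2, 4, -5], [-1/3, 1/3, -1/3]].
S has determinant 2; S⁻¹ = [[-1, 0, -2], [1, 0, 3], [1/2, 1/2, -1/2]].
D⁻¹K = [[3, 4, 2], [4, 2, -6], [10, 8, 6]].
P = (D⁻¹K)S⁻¹ = [[2, 1, 5], [-5, -3, 1], [1, 3, 1]].

P = [[2, 1, 5], [-5, -3, 1], [1, 3, 1]]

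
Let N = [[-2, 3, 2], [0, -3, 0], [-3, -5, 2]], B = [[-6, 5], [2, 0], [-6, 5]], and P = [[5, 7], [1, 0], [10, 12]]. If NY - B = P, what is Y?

NY = P + B = [[-1, 12], [3, 0], [4, 17]].
N is on the left of Y, so left-multiply by N⁻¹: Y = N⁻¹(P + B).
det N = -6, so N⁻¹ = [[1, 8/3, -1], [0, -1/3, 0], [3/2, 19/6, -1]].
Y = N⁻¹(P + B) = [[3, -5], [-1, 0], [4, 1]].

Y = [[3, -5], [-1, 0], [4, 1]]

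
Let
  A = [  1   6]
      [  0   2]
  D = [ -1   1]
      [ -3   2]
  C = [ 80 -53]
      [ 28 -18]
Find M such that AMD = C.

Isolating M: multiply by A⁻¹ from the left and D⁻¹ from the right, so M = A⁻¹CD⁻¹.
det A = 2; the adjugate gives A⁻¹ = [[1, -3], [0, 1/2]].
det D = 1; the adjugate gives D⁻¹ = [[2, -1], [3, -1]].
A⁻¹C = [[-4, 1], [14, -9]].
M = (A⁻¹C)D⁻¹ = [[-5, 3], [1, -5]].

M = [[-5, 3], [1, -5]]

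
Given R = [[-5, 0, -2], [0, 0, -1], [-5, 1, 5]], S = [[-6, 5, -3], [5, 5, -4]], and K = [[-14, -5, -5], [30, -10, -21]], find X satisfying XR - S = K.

X = [[4, 0, 0], [-2, 4, -5]]

XR = K + S = [[-20, 0, -8], [35, -5, -25]].
Since R sits to the right of X, X = (K + S)R⁻¹.
det R = -5; the adjugate gives R⁻¹ = [[-1/5, 2/5, 0], [-1, 7, 1], [0, -1, 0]].
X = (K + S)R⁻¹ = [[4, 0, 0], [-2, 4, -5]].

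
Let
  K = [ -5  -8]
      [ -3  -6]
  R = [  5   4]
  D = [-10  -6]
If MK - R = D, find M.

MK = D + R = [[-5, -2]].
Right-multiplying both sides by K⁻¹ gives M = (D + R)K⁻¹.
det K = 6; the adjugate gives K⁻¹ = [[-1, 4/3], [1/2, -5/6]].
M = (D + R)K⁻¹ = [[4, -5]].

M = [[4, -5]]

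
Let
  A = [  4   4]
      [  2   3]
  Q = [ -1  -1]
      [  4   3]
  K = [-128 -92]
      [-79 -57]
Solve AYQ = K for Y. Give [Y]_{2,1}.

Left-multiply by A⁻¹ and right-multiply by Q⁻¹: Y = A⁻¹KQ⁻¹.
A has determinant 4; A⁻¹ = [[3/4, -1], [-1/2, 1]].
det Q = 1, so Q⁻¹ = [[3, 1], [-4, -1]].
A⁻¹K = [[-17, -12], [-15, -11]].
Y = (A⁻¹K)Q⁻¹ = [[-3, -5], [-1, -4]].

-1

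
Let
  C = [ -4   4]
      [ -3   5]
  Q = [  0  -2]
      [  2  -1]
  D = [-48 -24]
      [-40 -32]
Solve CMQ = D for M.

M = [[-2, 5], [4, -1]]

Left-multiply by C⁻¹ and right-multiply by Q⁻¹: M = C⁻¹DQ⁻¹.
det C = -8; the adjugate gives C⁻¹ = [[-5/8, 1/2], [-3/8, 1/2]].
Q has determinant 4; Q⁻¹ = [[-1/4, 1/2], [-1/2, 0]].
C⁻¹D = [[10, -1], [-2, -7]].
M = (C⁻¹D)Q⁻¹ = [[-2, 5], [4, -1]].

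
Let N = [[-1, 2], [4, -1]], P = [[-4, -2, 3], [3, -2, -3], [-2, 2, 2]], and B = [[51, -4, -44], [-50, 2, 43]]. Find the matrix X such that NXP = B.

Left-multiply by N⁻¹ and right-multiply by P⁻¹: X = N⁻¹BP⁻¹.
det N = -7, so N⁻¹ = [[1/7, 2/7], [4/7, 1/7]].
det P = -2; the adjugate gives P⁻¹ = [[-1, -5, -6], [0, 1, 3/2], [-1, -6, -7]].
N⁻¹B = [[-7, 0, 6], [22, -2, -19]].
X = (N⁻¹B)P⁻¹ = [[1, -1, 0], [-3, 2, -2]].

X = [[1, -1, 0], [-3, 2, -2]]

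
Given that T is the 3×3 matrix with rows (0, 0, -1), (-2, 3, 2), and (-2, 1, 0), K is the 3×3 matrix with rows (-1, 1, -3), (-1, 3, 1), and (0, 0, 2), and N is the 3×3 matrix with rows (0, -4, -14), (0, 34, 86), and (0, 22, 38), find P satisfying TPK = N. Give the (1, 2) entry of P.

-5

P = T⁻¹NK⁻¹ (apply T⁻¹ on the left and K⁻¹ on the right).
T has determinant -4; T⁻¹ = [[1/2, 1/4, -3/4], [1, 1/2, -1/2], [-1, 0, 0]].
det K = -4, so K⁻¹ = [[-3/2, 1/2, -5/2], [-1/2, 1/2, -1], [0, 0, 1/2]].
T⁻¹N = [[0, -10, -14], [0, 2, 10], [0, 4, 14]].
P = (T⁻¹N)K⁻¹ = [[5, -5, 3], [-1, 1, 3], [-2, 2, 3]].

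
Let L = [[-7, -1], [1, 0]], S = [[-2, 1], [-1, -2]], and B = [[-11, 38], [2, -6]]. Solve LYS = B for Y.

Y = [[-2, 2], [2, -1]]

Left-multiply by L⁻¹ and right-multiply by S⁻¹: Y = L⁻¹BS⁻¹.
L has determinant 1; L⁻¹ = [[0, 1], [-1, -7]].
det S = 5; the adjugate gives S⁻¹ = [[-2/5, -1/5], [1/5, -2/5]].
L⁻¹B = [[2, -6], [-3, 4]].
Y = (L⁻¹B)S⁻¹ = [[-2, 2], [2, -1]].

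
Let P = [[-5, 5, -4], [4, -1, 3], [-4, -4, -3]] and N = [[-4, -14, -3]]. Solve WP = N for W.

Since P sits to the right of W, W = NP⁻¹.
det P = 5, so P⁻¹ = [[3, 31/5, 11/5], [0, -1/5, -1/5], [-4, -8, -3]].
W = NP⁻¹ = [[-4, -14, -3]] · [[3, 31/5, 11/5], [0, -1/5, -1/5], [-4, -8, -3]] = [[0, 2, 3]].

W = [[0, 2, 3]]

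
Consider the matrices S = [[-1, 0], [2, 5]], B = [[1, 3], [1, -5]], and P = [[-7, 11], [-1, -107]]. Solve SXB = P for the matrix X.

X = [[3, 4], [-4, 1]]

Isolating X: multiply by S⁻¹ from the left and B⁻¹ from the right, so X = S⁻¹PB⁻¹.
det S = -5; the adjugate gives S⁻¹ = [[-1, 0], [2/5, 1/5]].
B has determinant -8; B⁻¹ = [[5/8, 3/8], [1/8, -1/8]].
S⁻¹P = [[7, -11], [-3, -17]].
X = (S⁻¹P)B⁻¹ = [[3, 4], [-4, 1]].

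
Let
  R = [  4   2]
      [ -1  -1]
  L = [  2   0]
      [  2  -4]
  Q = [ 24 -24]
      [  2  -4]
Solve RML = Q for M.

Isolating M: multiply by R⁻¹ from the left and L⁻¹ from the right, so M = R⁻¹QL⁻¹.
det R = -2; the adjugate gives R⁻¹ = [[1/2, 1], [-1/2, -2]].
det L = -8, so L⁻¹ = [[1/2, 0], [1/4, -1/4]].
R⁻¹Q = [[14, -16], [-16, 20]].
M = (R⁻¹Q)L⁻¹ = [[3, 4], [-3, -5]].

M = [[3, 4], [-3, -5]]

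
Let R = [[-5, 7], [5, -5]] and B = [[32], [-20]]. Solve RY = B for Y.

R is on the left of Y, so left-multiply by R⁻¹: Y = R⁻¹B.
det R = -10, so R⁻¹ = [[1/2, 7/10], [1/2, 1/2]].
Y = R⁻¹B = [[1/2, 7/10], [1/2, 1/2]] · [[32], [-20]] = [[2], [6]].

Y = [[2], [6]]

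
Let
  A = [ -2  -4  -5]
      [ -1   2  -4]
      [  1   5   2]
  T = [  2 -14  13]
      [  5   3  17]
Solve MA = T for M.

Since A sits to the right of M, M = TA⁻¹.
det A = -5, so A⁻¹ = [[-24/5, 17/5, -26/5], [2/5, -1/5, 3/5], [7/5, -6/5, 8/5]].
M = TA⁻¹ = [[2, -14, 13], [5, 3, 17]] · [[-24/5, 17/5, -26/5], [2/5, -1/5, 3/5], [7/5, -6/5, 8/5]] = [[3, -6, 2], [1, -4, 3]].

M = [[3, -6, 2], [1, -4, 3]]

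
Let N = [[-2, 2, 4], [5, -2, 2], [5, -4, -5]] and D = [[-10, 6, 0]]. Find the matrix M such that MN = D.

N is on the right of M, so right-multiply by N⁻¹: M = DN⁻¹.
det N = -6; the adjugate gives N⁻¹ = [[-3, 1, -2], [-35/6, 5/3, -4], [5/3, -1/3, 1]].
M = DN⁻¹ = [[-10, 6, 0]] · [[-3, 1, -2], [-35/6, 5/3, -4], [5/3, -1/3, 1]] = [[-5, 0, -4]].

M = [[-5, 0, -4]]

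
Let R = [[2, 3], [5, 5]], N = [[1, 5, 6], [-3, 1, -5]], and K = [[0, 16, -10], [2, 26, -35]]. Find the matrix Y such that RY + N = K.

RY = K − N = [[-1, 11, -16], [5, 25, -30]].
Left-multiplying both sides by R⁻¹ gives Y = R⁻¹(K − N).
R has determinant -5; R⁻¹ = [[-1, 3/5], [1, -2/5]].
Y = R⁻¹(K − N) = [[4, 4, -2], [-3, 1, -4]].

Y = [[4, 4, -2], [-3, 1, -4]]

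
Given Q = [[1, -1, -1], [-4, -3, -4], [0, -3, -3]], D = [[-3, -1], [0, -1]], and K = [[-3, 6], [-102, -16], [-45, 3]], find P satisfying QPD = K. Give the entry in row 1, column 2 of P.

Isolating P: multiply by Q⁻¹ from the left and D⁻¹ from the right, so P = Q⁻¹KD⁻¹.
det Q = -3; the adjugate gives Q⁻¹ = [[1, 0, -1/3], [4, 1, -8/3], [-4, -1, 7/3]].
D has determinant 3; D⁻¹ = [[-1/3, 1/3], [0, -1]].
Q⁻¹K = [[12, 5], [6, 0], [9, -1]].
P = (Q⁻¹K)D⁻¹ = [[-4, -1], [-2, 2], [-3, 4]].

-1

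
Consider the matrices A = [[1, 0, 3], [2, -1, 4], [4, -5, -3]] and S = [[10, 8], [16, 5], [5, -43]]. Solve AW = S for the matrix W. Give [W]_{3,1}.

Left-multiplying both sides by A⁻¹ gives W = A⁻¹S.
det A = 5, so A⁻¹ = [[23/5, -3, 3/5], [22/5, -3, 2/5], [-6/5, 1, -1/5]].
W = A⁻¹S = [[23/5, -3, 3/5], [22/5, -3, 2/5], [-6/5, 1, -1/5]] · [[10, 8], [16, 5], [5, -43]] = [[1, -4], [-2, 3], [3, 4]].

3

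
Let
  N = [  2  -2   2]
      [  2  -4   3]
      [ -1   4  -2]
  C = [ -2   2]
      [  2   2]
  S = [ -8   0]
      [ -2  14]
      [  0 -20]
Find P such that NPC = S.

P = N⁻¹SC⁻¹ (apply N⁻¹ on the left and C⁻¹ on the right).
det N = -2; the adjugate gives N⁻¹ = [[2, -2, -1], [-1/2, 1, 1], [-2, 3, 2]].
det C = -8; the adjugate gives C⁻¹ = [[-1/4, 1/4], [1/4, 1/4]].
N⁻¹S = [[-12, -8], [2, -6], [10, 2]].
P = (N⁻¹S)C⁻¹ = [[1, -5], [-2, -1], [-2, 3]].

P = [[1, -5], [-2, -1], [-2, 3]]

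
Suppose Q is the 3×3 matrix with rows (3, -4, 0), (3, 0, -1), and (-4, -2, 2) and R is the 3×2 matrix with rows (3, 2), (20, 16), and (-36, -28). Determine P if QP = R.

Q is on the left of P, so left-multiply by Q⁻¹: P = Q⁻¹R.
det Q = 2, so Q⁻¹ = [[-1, 4, 2], [-1, 3, 3/2], [-3, 11, 6]].
P = Q⁻¹R = [[-1, 4, 2], [-1, 3, 3/2], [-3, 11, 6]] · [[3, 2], [20, 16], [-36, -28]] = [[5, 6], [3, 4], [-5, 2]].

P = [[5, 6], [3, 4], [-5, 2]]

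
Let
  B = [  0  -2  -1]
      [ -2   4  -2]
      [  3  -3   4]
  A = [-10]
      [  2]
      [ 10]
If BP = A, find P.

P = [[1], [3], [4]]

Since B multiplies P on the left, P = B⁻¹A.
B has determinant 2; B⁻¹ = [[5, 11/2, 4], [1, 3/2, 1], [-3, -3, -2]].
P = B⁻¹A = [[5, 11/2, 4], [1, 3/2, 1], [-3, -3, -2]] · [[-10], [2], [10]] = [[1], [3], [4]].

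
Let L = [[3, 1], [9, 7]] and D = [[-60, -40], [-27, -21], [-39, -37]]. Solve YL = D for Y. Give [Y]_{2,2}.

-3

L is on the right of Y, so right-multiply by L⁻¹: Y = DL⁻¹.
det L = 12, so L⁻¹ = [[7/12, -1/12], [-3/4, 1/4]].
Y = DL⁻¹ = [[-60, -40], [-27, -21], [-39, -37]] · [[7/12, -1/12], [-3/4, 1/4]] = [[-5, -5], [0, -3], [5, -6]].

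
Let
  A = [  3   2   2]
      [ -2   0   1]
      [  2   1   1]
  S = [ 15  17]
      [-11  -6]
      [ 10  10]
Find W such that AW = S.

W = [[5, 3], [1, 4], [-1, 0]]

A is on the left of W, so left-multiply by A⁻¹: W = A⁻¹S.
det A = 1; the adjugate gives A⁻¹ = [[-1, 0, 2], [4, -1, -7], [-2, 1, 4]].
W = A⁻¹S = [[-1, 0, 2], [4, -1, -7], [-2, 1, 4]] · [[15, 17], [-11, -6], [10, 10]] = [[5, 3], [1, 4], [-1, 0]].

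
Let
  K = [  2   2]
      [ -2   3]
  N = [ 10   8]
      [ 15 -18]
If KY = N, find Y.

Y = [[0, 6], [5, -2]]

K is on the left of Y, so left-multiply by K⁻¹: Y = K⁻¹N.
K has determinant 10; K⁻¹ = [[3/10, -1/5], [1/5, 1/5]].
Y = K⁻¹N = [[3/10, -1/5], [1/5, 1/5]] · [[10, 8], [15, -18]] = [[0, 6], [5, -2]].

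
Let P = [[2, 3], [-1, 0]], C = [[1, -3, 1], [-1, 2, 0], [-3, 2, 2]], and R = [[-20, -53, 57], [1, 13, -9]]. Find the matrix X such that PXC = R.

X = [[3, -5, 3], [5, -1, 4]]

X = P⁻¹RC⁻¹ (apply P⁻¹ on the left and C⁻¹ on the right).
det P = 3, so P⁻¹ = [[0, -1], [1/3, 2/3]].
det C = 2; the adjugate gives C⁻¹ = [[2, 4, -1], [1, 5/2, -1/2], [2, 7/2, -1/2]].
P⁻¹R = [[-1, -13, 9], [-6, -9, 13]].
X = (P⁻¹R)C⁻¹ = [[3, -5, 3], [5, -1, 4]].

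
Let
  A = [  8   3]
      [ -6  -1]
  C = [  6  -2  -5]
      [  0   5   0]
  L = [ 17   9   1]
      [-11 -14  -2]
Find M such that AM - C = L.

M = [[1, 2, 1], [5, -3, -4]]

AM = L + C = [[23, 7, -4], [-11, -9, -2]].
Left-multiplying both sides by A⁻¹ gives M = A⁻¹(L + C).
A has determinant 10; A⁻¹ = [[-1/10, -3/10], [3/5, 4/5]].
M = A⁻¹(L + C) = [[1, 2, 1], [5, -3, -4]].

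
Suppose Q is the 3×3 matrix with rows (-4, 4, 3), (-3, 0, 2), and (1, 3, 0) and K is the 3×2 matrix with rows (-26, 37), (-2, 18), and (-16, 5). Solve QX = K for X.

X = [[2, -4], [-6, 3], [2, 3]]

Left-multiplying both sides by Q⁻¹ gives X = Q⁻¹K.
Q has determinant 5; Q⁻¹ = [[-6/5, 9/5, 8/5], [2/5, -3/5, -1/5], [-9/5, 16/5, 12/5]].
X = Q⁻¹K = [[-6/5, 9/5, 8/5], [2/5, -3/5, -1/5], [-9/5, 16/5, 12/5]] · [[-26, 37], [-2, 18], [-16, 5]] = [[2, -4], [-6, 3], [2, 3]].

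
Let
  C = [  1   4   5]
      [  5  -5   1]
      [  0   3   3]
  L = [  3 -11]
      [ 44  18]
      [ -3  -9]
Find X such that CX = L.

X = [[3, 3], [-5, -1], [4, -2]]

Left-multiplying both sides by C⁻¹ gives X = C⁻¹L.
C has determinant -3; C⁻¹ = [[6, -1, -29/3], [5, -1, -8], [-5, 1, 25/3]].
X = C⁻¹L = [[6, -1, -29/3], [5, -1, -8], [-5, 1, 25/3]] · [[3, -11], [44, 18], [-3, -9]] = [[3, 3], [-5, -1], [4, -2]].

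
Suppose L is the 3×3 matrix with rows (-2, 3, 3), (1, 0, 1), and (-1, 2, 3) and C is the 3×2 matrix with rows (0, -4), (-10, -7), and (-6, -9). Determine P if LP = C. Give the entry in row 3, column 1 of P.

Since L multiplies P on the left, P = L⁻¹C.
L has determinant -2; L⁻¹ = [[1, 3/2, -3/2], [2, 3/2, -5/2], [-1, -1/2, 3/2]].
P = L⁻¹C = [[1, 3/2, -3/2], [2, 3/2, -5/2], [-1, -1/2, 3/2]] · [[0, -4], [-10, -7], [-6, -9]] = [[-6, -1], [0, 4], [-4, -6]].

-4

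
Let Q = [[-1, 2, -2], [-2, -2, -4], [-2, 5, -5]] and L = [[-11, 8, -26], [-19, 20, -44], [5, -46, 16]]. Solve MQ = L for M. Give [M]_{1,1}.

Q is on the right of M, so right-multiply by Q⁻¹: M = LQ⁻¹.
Q has determinant -6; Q⁻¹ = [[-5, 0, 2], [1/3, -1/6, 0], [7/3, -1/6, -1]].
M = LQ⁻¹ = [[-11, 8, -26], [-19, 20, -44], [5, -46, 16]] · [[-5, 0, 2], [1/3, -1/6, 0], [7/3, -1/6, -1]] = [[-3, 3, 4], [-1, 4, 6], [-3, 5, -6]].

-3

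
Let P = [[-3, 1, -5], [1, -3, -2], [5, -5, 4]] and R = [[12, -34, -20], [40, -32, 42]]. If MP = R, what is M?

P is on the right of M, so right-multiply by P⁻¹: M = RP⁻¹.
det P = 2; the adjugate gives P⁻¹ = [[-11, 21/2, -17/2], [-7, 13/2, -11/2], [5, -5, 4]].
M = RP⁻¹ = [[12, -34, -20], [40, -32, 42]] · [[-11, 21/2, -17/2], [-7, 13/2, -11/2], [5, -5, 4]] = [[6, 5, 5], [-6, 2, 4]].

M = [[6, 5, 5], [-6, 2, 4]]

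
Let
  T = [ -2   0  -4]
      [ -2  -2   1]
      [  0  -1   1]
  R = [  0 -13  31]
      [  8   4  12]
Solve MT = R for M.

Since T sits to the right of M, M = RT⁻¹.
det T = -6; the adjugate gives T⁻¹ = [[1/6, -2/3, 4/3], [-1/3, 1/3, -5/3], [-1/3, 1/3, -2/3]].
M = RT⁻¹ = [[0, -13, 31], [8, 4, 12]] · [[1/6, -2/3, 4/3], [-1/3, 1/3, -5/3], [-1/3, 1/3, -2/3]] = [[-6, 6, 1], [-4, 0, -4]].

M = [[-6, 6, 1], [-4, 0, -4]]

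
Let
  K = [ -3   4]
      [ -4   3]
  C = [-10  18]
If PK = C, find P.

Right-multiplying both sides by K⁻¹ gives P = CK⁻¹.
det K = 7, so K⁻¹ = [[3/7, -4/7], [4/7, -3/7]].
P = CK⁻¹ = [[-10, 18]] · [[3/7, -4/7], [4/7, -3/7]] = [[6, -2]].

P = [[6, -2]]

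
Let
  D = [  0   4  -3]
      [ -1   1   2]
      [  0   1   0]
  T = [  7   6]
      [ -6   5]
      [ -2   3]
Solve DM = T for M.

Since D multiplies M on the left, M = D⁻¹T.
D has determinant 3; D⁻¹ = [[-2/3, -1, 11/3], [0, 0, 1], [-1/3, 0, 4/3]].
M = D⁻¹T = [[-2/3, -1, 11/3], [0, 0, 1], [-1/3, 0, 4/3]] · [[7, 6], [-6, 5], [-2, 3]] = [[-6, 2], [-2, 3], [-5, 2]].

M = [[-6, 2], [-2, 3], [-5, 2]]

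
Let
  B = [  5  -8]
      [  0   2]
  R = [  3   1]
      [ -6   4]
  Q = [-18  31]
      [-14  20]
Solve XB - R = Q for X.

XB = Q + R = [[-15, 32], [-20, 24]].
Right-multiplying both sides by B⁻¹ gives X = (Q + R)B⁻¹.
det B = 10, so B⁻¹ = [[1/5, 4/5], [0, 1/2]].
X = (Q + R)B⁻¹ = [[-3, 4], [-4, -4]].

X = [[-3, 4], [-4, -4]]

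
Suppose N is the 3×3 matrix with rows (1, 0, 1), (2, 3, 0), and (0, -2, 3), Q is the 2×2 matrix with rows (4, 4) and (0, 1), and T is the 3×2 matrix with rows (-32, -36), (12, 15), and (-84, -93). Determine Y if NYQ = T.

Y = N⁻¹TQ⁻¹ (apply N⁻¹ on the left and Q⁻¹ on the right).
det N = 5, so N⁻¹ = [[9/5, -2/5, -3/5], [-6/5, 3/5, 2/5], [-4/5, 2/5, 3/5]].
det Q = 4; the adjugate gives Q⁻¹ = [[1/4, -1], [0, 1]].
N⁻¹T = [[-12, -15], [12, 15], [-20, -21]].
Y = (N⁻¹T)Q⁻¹ = [[-3, -3], [3, 3], [-5, -1]].

Y = [[-3, -3], [3, 3], [-5, -1]]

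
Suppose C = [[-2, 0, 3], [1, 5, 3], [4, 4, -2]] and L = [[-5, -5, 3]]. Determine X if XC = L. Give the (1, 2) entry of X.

-1

C is on the right of X, so right-multiply by C⁻¹: X = LC⁻¹.
C has determinant -4; C⁻¹ = [[11/2, -3, 15/4], [-7/2, 2, -9/4], [4, -2, 5/2]].
X = LC⁻¹ = [[-5, -5, 3]] · [[11/2, -3, 15/4], [-7/2, 2, -9/4], [4, -2, 5/2]] = [[2, -1, 0]].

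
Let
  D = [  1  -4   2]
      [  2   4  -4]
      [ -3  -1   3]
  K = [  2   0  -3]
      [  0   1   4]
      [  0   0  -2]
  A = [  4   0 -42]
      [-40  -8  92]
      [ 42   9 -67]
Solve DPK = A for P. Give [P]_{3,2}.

P = D⁻¹AK⁻¹ (apply D⁻¹ on the left and K⁻¹ on the right).
det D = 4; the adjugate gives D⁻¹ = [[2, 5/2, 2], [3/2, 9/4, 2], [5/2, 13/4, 3]].
K has determinant -4; K⁻¹ = [[1/2, 0, -3/4], [0, 1, 2], [0, 0, -1/2]].
D⁻¹A = [[-8, -2, 12], [0, 0, 10], [6, 1, -7]].
P = (D⁻¹A)K⁻¹ = [[-4, -2, -4], [0, 0, -5], [3, 1, 1]].

1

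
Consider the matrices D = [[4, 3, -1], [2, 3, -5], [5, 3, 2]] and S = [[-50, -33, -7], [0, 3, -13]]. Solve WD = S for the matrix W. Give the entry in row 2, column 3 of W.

-4

D is on the right of W, so right-multiply by D⁻¹: W = SD⁻¹.
D has determinant 6; D⁻¹ = [[7/2, -3/2, -2], [-29/6, 13/6, 3], [-3/2, 1/2, 1]].
W = SD⁻¹ = [[-50, -33, -7], [0, 3, -13]] · [[7/2, -3/2, -2], [-29/6, 13/6, 3], [-3/2, 1/2, 1]] = [[-5, 0, -6], [5, 0, -4]].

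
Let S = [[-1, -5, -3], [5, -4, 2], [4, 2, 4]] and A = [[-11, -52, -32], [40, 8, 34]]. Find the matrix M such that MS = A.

S is on the right of M, so right-multiply by S⁻¹: M = AS⁻¹.
S has determinant 2; S⁻¹ = [[-10, 7, -11], [-6, 4, -13/2], [13, -9, 29/2]].
M = AS⁻¹ = [[-11, -52, -32], [40, 8, 34]] · [[-10, 7, -11], [-6, 4, -13/2], [13, -9, 29/2]] = [[6, 3, -5], [-6, 6, 1]].

M = [[6, 3, -5], [-6, 6, 1]]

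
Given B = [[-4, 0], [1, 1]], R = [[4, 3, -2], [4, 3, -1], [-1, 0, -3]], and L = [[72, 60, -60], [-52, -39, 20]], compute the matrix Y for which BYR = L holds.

Y = [[-4, -1, -2], [-3, -5, 2]]

Isolating Y: multiply by B⁻¹ from the left and R⁻¹ from the right, so Y = B⁻¹LR⁻¹.
det B = -4, so B⁻¹ = [[-1/4, 0], [1/4, 1]].
det R = -3, so R⁻¹ = [[3, -3, -1], [-13/3, 14/3, 4/3], [-1, 1, 0]].
B⁻¹L = [[-18, -15, 15], [-34, -24, 5]].
Y = (B⁻¹L)R⁻¹ = [[-4, -1, -2], [-3, -5, 2]].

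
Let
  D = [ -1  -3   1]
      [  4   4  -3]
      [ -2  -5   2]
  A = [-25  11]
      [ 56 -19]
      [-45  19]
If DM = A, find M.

M = [[6, -1], [5, -3], [-4, 1]]

Left-multiplying both sides by D⁻¹ gives M = D⁻¹A.
det D = 1; the adjugate gives D⁻¹ = [[-7, 1, 5], [-2, 0, 1], [-12, 1, 8]].
M = D⁻¹A = [[-7, 1, 5], [-2, 0, 1], [-12, 1, 8]] · [[-25, 11], [56, -19], [-45, 19]] = [[6, -1], [5, -3], [-4, 1]].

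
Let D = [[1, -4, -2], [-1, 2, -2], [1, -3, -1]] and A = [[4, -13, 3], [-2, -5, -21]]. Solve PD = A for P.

D is on the right of P, so right-multiply by D⁻¹: P = AD⁻¹.
det D = 2; the adjugate gives D⁻¹ = [[-4, 1, 6], [-3/2, 1/2, 2], [1/2, -1/2, -1]].
P = AD⁻¹ = [[4, -13, 3], [-2, -5, -21]] · [[-4, 1, 6], [-3/2, 1/2, 2], [1/2, -1/2, -1]] = [[5, -4, -5], [5, 6, -1]].

P = [[5, -4, -5], [5, 6, -1]]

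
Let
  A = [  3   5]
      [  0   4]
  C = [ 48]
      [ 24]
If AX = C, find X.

X = [[6], [6]]

Since A multiplies X on the left, X = A⁻¹C.
det A = 12; the adjugate gives A⁻¹ = [[1/3, -5/12], [0, 1/4]].
X = A⁻¹C = [[1/3, -5/12], [0, 1/4]] · [[48], [24]] = [[6], [6]].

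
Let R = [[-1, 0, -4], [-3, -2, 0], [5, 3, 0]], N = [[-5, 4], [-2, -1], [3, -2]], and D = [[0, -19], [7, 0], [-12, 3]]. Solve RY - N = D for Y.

Y = [[-3, -1], [2, 2], [2, 4]]

RY = D + N = [[-5, -15], [5, -1], [-9, 1]].
Left-multiplying both sides by R⁻¹ gives Y = R⁻¹(D + N).
det R = -4; the adjugate gives R⁻¹ = [[0, 3, 2], [0, -5, -3], [-1/4, -3/4, -1/2]].
Y = R⁻¹(D + N) = [[-3, -1], [2, 2], [2, 4]].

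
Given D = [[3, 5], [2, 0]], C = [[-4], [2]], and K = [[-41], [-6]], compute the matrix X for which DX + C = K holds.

X = [[-4], [-5]]

DX = K − C = [[-37], [-8]].
Since D multiplies X on the left, X = D⁻¹(K − C).
det D = -10; the adjugate gives D⁻¹ = [[0, 1/2], [1/5, -3/10]].
X = D⁻¹(K − C) = [[-4], [-5]].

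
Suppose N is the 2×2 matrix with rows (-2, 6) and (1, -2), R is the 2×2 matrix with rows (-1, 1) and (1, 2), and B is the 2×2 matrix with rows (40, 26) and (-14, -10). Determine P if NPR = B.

P = N⁻¹BR⁻¹ (apply N⁻¹ on the left and R⁻¹ on the right).
det N = -2; the adjugate gives N⁻¹ = [[1, 3], [1/2, 1]].
R has determinant -3; R⁻¹ = [[-2/3, 1/3], [1/3, 1/3]].
N⁻¹B = [[-2, -4], [6, 3]].
P = (N⁻¹B)R⁻¹ = [[0, -2], [-3, 3]].

P = [[0, -2], [-3, 3]]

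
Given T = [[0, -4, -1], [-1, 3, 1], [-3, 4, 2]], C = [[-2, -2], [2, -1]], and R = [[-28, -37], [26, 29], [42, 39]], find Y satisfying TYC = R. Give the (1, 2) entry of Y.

-1

Isolating Y: multiply by T⁻¹ from the left and C⁻¹ from the right, so Y = T⁻¹RC⁻¹.
det T = -1, so T⁻¹ = [[-2, -4, 1], [1, 3, -1], [-5, -12, 4]].
det C = 6, so C⁻¹ = [[-1/6, 1/3], [-1/3, -1/3]].
T⁻¹R = [[-6, -3], [8, 11], [-4, -7]].
Y = (T⁻¹R)C⁻¹ = [[2, -1], [-5, -1], [3, 1]].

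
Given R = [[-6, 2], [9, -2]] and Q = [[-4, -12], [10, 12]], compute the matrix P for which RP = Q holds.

Left-multiplying both sides by R⁻¹ gives P = R⁻¹Q.
det R = -6, so R⁻¹ = [[1/3, 1/3], [3/2, 1]].
P = R⁻¹Q = [[1/3, 1/3], [3/2, 1]] · [[-4, -12], [10, 12]] = [[2, 0], [4, -6]].

P = [[2, 0], [4, -6]]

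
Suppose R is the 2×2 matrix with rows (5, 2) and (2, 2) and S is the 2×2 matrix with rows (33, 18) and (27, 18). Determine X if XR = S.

Since R sits to the right of X, X = SR⁻¹.
R has determinant 6; R⁻¹ = [[1/3, -1/3], [-1/3, 5/6]].
X = SR⁻¹ = [[33, 18], [27, 18]] · [[1/3, -1/3], [-1/3, 5/6]] = [[5, 4], [3, 6]].

X = [[5, 4], [3, 6]]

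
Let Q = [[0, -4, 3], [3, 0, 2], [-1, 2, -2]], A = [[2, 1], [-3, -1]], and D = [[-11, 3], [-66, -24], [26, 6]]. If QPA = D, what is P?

P = [[-2, 4], [-5, -2], [0, 3]]

Isolating P: multiply by Q⁻¹ from the left and A⁻¹ from the right, so P = Q⁻¹DA⁻¹.
det Q = 2; the adjugate gives Q⁻¹ = [[-2, -1, -4], [2, 3/2, 9/2], [3, 2, 6]].
det A = 1; the adjugate gives A⁻¹ = [[-1, -1], [3, 2]].
Q⁻¹D = [[-16, -6], [-4, -3], [-9, -3]].
P = (Q⁻¹D)A⁻¹ = [[-2, 4], [-5, -2], [0, 3]].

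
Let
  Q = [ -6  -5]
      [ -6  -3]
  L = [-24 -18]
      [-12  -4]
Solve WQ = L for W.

W = [[3, 1], [-1, 3]]

Q is on the right of W, so right-multiply by Q⁻¹: W = LQ⁻¹.
det Q = -12, so Q⁻¹ = [[1/4, -5/12], [-1/2, 1/2]].
W = LQ⁻¹ = [[-24, -18], [-12, -4]] · [[1/4, -5/12], [-1/2, 1/2]] = [[3, 1], [-1, 3]].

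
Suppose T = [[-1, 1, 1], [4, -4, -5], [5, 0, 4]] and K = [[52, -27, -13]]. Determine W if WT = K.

Right-multiplying both sides by T⁻¹ gives W = KT⁻¹.
T has determinant -5; T⁻¹ = [[16/5, 4/5, 1/5], [41/5, 9/5, 1/5], [-4, -1, 0]].
W = KT⁻¹ = [[52, -27, -13]] · [[16/5, 4/5, 1/5], [41/5, 9/5, 1/5], [-4, -1, 0]] = [[-3, 6, 5]].

W = [[-3, 6, 5]]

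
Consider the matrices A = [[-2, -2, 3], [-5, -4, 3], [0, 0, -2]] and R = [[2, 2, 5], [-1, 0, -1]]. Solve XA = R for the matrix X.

X = [[-1, 0, -4], [-2, 1, -1]]

Since A sits to the right of X, X = RA⁻¹.
A has determinant 4; A⁻¹ = [[2, -1, 3/2], [-5/2, 1, -9/4], [0, 0, -1/2]].
X = RA⁻¹ = [[2, 2, 5], [-1, 0, -1]] · [[2, -1, 3/2], [-5/2, 1, -9/4], [0, 0, -1/2]] = [[-1, 0, -4], [-2, 1, -1]].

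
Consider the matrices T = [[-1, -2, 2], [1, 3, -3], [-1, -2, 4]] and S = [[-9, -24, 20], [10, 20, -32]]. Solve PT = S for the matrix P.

P = [[5, -6, -2], [-4, 0, -6]]

Since T sits to the right of P, P = ST⁻¹.
T has determinant -2; T⁻¹ = [[-3, -2, 0], [1/2, 1, 1/2], [-1/2, 0, 1/2]].
P = ST⁻¹ = [[-9, -24, 20], [10, 20, -32]] · [[-3, -2, 0], [1/2, 1, 1/2], [-1/2, 0, 1/2]] = [[5, -6, -2], [-4, 0, -6]].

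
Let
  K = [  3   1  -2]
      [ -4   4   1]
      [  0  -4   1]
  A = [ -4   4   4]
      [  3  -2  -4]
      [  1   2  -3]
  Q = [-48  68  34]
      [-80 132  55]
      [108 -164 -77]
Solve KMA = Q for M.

Isolating M: multiply by K⁻¹ from the left and A⁻¹ from the right, so M = K⁻¹QA⁻¹.
det K = -4; the adjugate gives K⁻¹ = [[-2, -7/4, -9/4], [-1, -3/4, -5/4], [-4, -3, -4]].
det A = -4; the adjugate gives A⁻¹ = [[-7/2, -5, 2], [-5/4, -2, 1], [-2, -3, 1]].
K⁻¹Q = [[-7, 2, 9], [-27, 38, 21], [0, -12, 7]].
M = (K⁻¹Q)A⁻¹ = [[4, 4, -3], [5, -4, 5], [1, 3, -5]].

M = [[4, 4, -3], [5, -4, 5], [1, 3, -5]]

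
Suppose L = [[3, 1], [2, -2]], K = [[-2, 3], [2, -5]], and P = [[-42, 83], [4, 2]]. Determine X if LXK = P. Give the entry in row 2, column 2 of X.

-1

Isolating X: multiply by L⁻¹ from the left and K⁻¹ from the right, so X = L⁻¹PK⁻¹.
det L = -8; the adjugate gives L⁻¹ = [[1/4, 1/8], [1/4, -3/8]].
det K = 4, so K⁻¹ = [[-5/4, -3/4], [-1/2, -1/2]].
L⁻¹P = [[-10, 21], [-12, 20]].
X = (L⁻¹P)K⁻¹ = [[2, -3], [5, -1]].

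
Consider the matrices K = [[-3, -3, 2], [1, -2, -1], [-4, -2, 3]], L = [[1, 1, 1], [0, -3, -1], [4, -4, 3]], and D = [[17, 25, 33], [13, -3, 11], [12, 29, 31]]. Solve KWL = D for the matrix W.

Left-multiply by K⁻¹ and right-multiply by L⁻¹: W = K⁻¹DL⁻¹.
det K = 1, so K⁻¹ = [[-8, 5, 7], [1, -1, -1], [-10, 6, 9]].
det L = -5, so L⁻¹ = [[13/5, 7/5, -2/5], [4/5, 1/5, -1/5], [-12/5, -8/5, 3/5]].
K⁻¹D = [[13, -12, 8], [-8, -1, -9], [16, -7, 15]].
W = (K⁻¹D)L⁻¹ = [[5, 3, 2], [0, 3, -2], [0, -3, 4]].

W = [[5, 3, 2], [0, 3, -2], [0, -3, 4]]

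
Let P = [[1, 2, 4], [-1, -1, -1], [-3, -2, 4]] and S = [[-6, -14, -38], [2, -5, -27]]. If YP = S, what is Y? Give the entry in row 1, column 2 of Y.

6

P is on the right of Y, so right-multiply by P⁻¹: Y = SP⁻¹.
det P = 4, so P⁻¹ = [[-3/2, -4, 1/2], [7/4, 4, -3/4], [-1/4, -1, 1/4]].
Y = SP⁻¹ = [[-6, -14, -38], [2, -5, -27]] · [[-3/2, -4, 1/2], [7/4, 4, -3/4], [-1/4, -1, 1/4]] = [[-6, 6, -2], [-5, -1, -2]].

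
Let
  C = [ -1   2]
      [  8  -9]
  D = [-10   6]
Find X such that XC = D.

Since C sits to the right of X, X = DC⁻¹.
det C = -7; the adjugate gives C⁻¹ = [[9/7, 2/7], [8/7, 1/7]].
X = DC⁻¹ = [[-10, 6]] · [[9/7, 2/7], [8/7, 1/7]] = [[-6, -2]].

X = [[-6, -2]]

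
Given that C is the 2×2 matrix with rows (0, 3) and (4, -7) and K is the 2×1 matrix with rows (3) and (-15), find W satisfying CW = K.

W = [[-2], [1]]

C is on the left of W, so left-multiply by C⁻¹: W = C⁻¹K.
C has determinant -12; C⁻¹ = [[7/12, 1/4], [1/3, 0]].
W = C⁻¹K = [[7/12, 1/4], [1/3, 0]] · [[3], [-15]] = [[-2], [1]].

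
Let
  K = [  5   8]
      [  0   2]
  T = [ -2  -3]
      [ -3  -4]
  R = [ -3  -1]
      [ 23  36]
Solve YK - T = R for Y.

YK = R + T = [[-5, -4], [20, 32]].
Since K sits to the right of Y, Y = (R + T)K⁻¹.
K has determinant 10; K⁻¹ = [[1/5, -4/5], [0, 1/2]].
Y = (R + T)K⁻¹ = [[-1, 2], [4, 0]].

Y = [[-1, 2], [4, 0]]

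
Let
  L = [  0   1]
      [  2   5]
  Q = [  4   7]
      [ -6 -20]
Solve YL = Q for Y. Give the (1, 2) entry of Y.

Since L sits to the right of Y, Y = QL⁻¹.
L has determinant -2; L⁻¹ = [[-5/2, 1/2], [1, 0]].
Y = QL⁻¹ = [[4, 7], [-6, -20]] · [[-5/2, 1/2], [1, 0]] = [[-3, 2], [-5, -3]].

2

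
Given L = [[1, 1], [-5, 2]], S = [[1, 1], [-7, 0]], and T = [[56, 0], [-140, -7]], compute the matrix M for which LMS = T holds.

M = [[1, -5], [-1, -3]]

Isolating M: multiply by L⁻¹ from the left and S⁻¹ from the right, so M = L⁻¹TS⁻¹.
det L = 7, so L⁻¹ = [[2/7, -1/7], [5/7, 1/7]].
det S = 7, so S⁻¹ = [[0, -1/7], [1, 1/7]].
L⁻¹T = [[36, 1], [20, -1]].
M = (L⁻¹T)S⁻¹ = [[1, -5], [-1, -3]].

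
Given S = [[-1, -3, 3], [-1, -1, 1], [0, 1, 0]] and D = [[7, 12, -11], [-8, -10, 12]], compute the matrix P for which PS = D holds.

Since S sits to the right of P, P = DS⁻¹.
det S = -2, so S⁻¹ = [[1/2, -3/2, 0], [0, 0, 1], [1/2, -1/2, 1]].
P = DS⁻¹ = [[7, 12, -11], [-8, -10, 12]] · [[1/2, -3/2, 0], [0, 0, 1], [1/2, -1/2, 1]] = [[-2, -5, 1], [2, 6, 2]].

P = [[-2, -5, 1], [2, 6, 2]]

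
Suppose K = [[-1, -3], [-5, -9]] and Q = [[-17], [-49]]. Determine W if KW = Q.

K is on the left of W, so left-multiply by K⁻¹: W = K⁻¹Q.
det K = -6; the adjugate gives K⁻¹ = [[3/2, -1/2], [-5/6, 1/6]].
W = K⁻¹Q = [[3/2, -1/2], [-5/6, 1/6]] · [[-17], [-49]] = [[-1], [6]].

W = [[-1], [6]]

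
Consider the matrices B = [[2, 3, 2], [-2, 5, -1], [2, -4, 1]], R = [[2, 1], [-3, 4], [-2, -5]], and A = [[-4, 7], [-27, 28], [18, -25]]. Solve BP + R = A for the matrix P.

BP = A − R = [[-6, 6], [-24, 24], [20, -20]].
Since B multiplies P on the left, P = B⁻¹(A − R).
det B = -2; the adjugate gives B⁻¹ = [[-1/2, 11/2, 13/2], [0, 1, 1], [1, -7, -8]].
P = B⁻¹(A − R) = [[1, -1], [-4, 4], [2, -2]].

P = [[1, -1], [-4, 4], [2, -2]]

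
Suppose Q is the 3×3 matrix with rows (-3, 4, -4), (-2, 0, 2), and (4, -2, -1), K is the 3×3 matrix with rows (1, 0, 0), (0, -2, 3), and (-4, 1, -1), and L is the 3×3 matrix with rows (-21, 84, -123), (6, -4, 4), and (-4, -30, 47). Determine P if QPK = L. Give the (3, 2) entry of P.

5

Isolating P: multiply by Q⁻¹ from the left and K⁻¹ from the right, so P = Q⁻¹LK⁻¹.
Q has determinant -4; Q⁻¹ = [[-1, -3, -2], [-3/2, -19/4, -7/2], [-1, -5/2, -2]].
det K = -1, so K⁻¹ = [[1, 0, 0], [12, 1, 3], [8, 1, 2]].
Q⁻¹L = [[11, -12, 17], [17, -2, 1], [14, -14, 19]].
P = (Q⁻¹L)K⁻¹ = [[3, 5, -2], [1, -1, -4], [-2, 5, -4]].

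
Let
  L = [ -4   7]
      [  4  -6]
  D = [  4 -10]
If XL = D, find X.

L is on the right of X, so right-multiply by L⁻¹: X = DL⁻¹.
det L = -4; the adjugate gives L⁻¹ = [[3/2, 7/4], [1, 1]].
X = DL⁻¹ = [[4, -10]] · [[3/2, 7/4], [1, 1]] = [[-4, -3]].

X = [[-4, -3]]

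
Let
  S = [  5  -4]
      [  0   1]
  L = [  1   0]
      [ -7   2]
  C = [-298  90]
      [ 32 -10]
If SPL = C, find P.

P = [[1, 5], [-3, -5]]

Isolating P: multiply by S⁻¹ from the left and L⁻¹ from the right, so P = S⁻¹CL⁻¹.
det S = 5, so S⁻¹ = [[1/5, 4/5], [0, 1]].
L has determinant 2; L⁻¹ = [[1, 0], [7/2, 1/2]].
S⁻¹C = [[-34, 10], [32, -10]].
P = (S⁻¹C)L⁻¹ = [[1, 5], [-3, -5]].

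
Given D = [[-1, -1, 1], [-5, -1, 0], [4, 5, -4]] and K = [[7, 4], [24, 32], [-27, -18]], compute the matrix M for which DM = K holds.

Left-multiplying both sides by D⁻¹ gives M = D⁻¹K.
det D = -5, so D⁻¹ = [[-4/5, -1/5, -1/5], [4, 0, 1], [21/5, -1/5, 4/5]].
M = D⁻¹K = [[-4/5, -1/5, -1/5], [4, 0, 1], [21/5, -1/5, 4/5]] · [[7, 4], [24, 32], [-27, -18]] = [[-5, -6], [1, -2], [3, -4]].

M = [[-5, -6], [1, -2], [3, -4]]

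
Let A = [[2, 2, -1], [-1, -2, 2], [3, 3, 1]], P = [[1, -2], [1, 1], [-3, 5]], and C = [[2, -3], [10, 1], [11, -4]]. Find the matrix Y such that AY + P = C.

Y = [[5, 2], [-2, -4], [5, -3]]

AY = C − P = [[1, -1], [9, 0], [14, -9]].
Since A multiplies Y on the left, Y = A⁻¹(C − P).
A has determinant -5; A⁻¹ = [[8/5, 1, -2/5], [-7/5, -1, 3/5], [-3/5, 0, 2/5]].
Y = A⁻¹(C − P) = [[5, 2], [-2, -4], [5, -3]].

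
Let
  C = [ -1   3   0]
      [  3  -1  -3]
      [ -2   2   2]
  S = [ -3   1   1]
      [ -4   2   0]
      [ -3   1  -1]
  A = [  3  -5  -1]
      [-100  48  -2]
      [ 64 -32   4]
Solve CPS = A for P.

Left-multiply by C⁻¹ and right-multiply by S⁻¹: P = C⁻¹AS⁻¹.
det C = -4; the adjugate gives C⁻¹ = [[-1, 3/2, 9/4], [0, 1/2, 3/4], [-1, 1, 2]].
det S = 4; the adjugate gives S⁻¹ = [[-1/2, 1/2, -1/2], [-1, 3/2, -1], [1/2, 0, -1/2]].
C⁻¹A = [[-9, 5, 7], [-2, 0, 2], [25, -11, 7]].
P = (C⁻¹A)S⁻¹ = [[3, 3, -4], [2, -1, 0], [2, -4, -5]].

P = [[3, 3, -4], [2, -1, 0], [2, -4, -5]]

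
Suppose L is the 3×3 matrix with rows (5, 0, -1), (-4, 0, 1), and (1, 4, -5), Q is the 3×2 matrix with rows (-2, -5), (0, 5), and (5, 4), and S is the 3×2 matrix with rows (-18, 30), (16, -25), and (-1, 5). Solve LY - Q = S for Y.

LY = S + Q = [[-20, 25], [16, -20], [4, 9]].
Left-multiplying both sides by L⁻¹ gives Y = L⁻¹(S + Q).
L has determinant -4; L⁻¹ = [[1, 1, 0], [19/4, 6, 1/4], [4, 5, 0]].
Y = L⁻¹(S + Q) = [[-4, 5], [2, 1], [0, 0]].

Y = [[-4, 5], [2, 1], [0, 0]]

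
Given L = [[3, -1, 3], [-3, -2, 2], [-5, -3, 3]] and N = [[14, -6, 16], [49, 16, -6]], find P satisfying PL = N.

P = [[5, 2, -1], [5, -3, -5]]

Since L sits to the right of P, P = NL⁻¹.
det L = -2; the adjugate gives L⁻¹ = [[0, 3, -2], [1/2, -12, 15/2], [1/2, -7, 9/2]].
P = NL⁻¹ = [[14, -6, 16], [49, 16, -6]] · [[0, 3, -2], [1/2, -12, 15/2], [1/2, -7, 9/2]] = [[5, 2, -1], [5, -3, -5]].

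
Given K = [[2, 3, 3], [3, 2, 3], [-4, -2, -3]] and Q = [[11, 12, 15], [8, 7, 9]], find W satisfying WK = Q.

W = [[2, 5, 2], [1, 2, 0]]

Since K sits to the right of W, W = QK⁻¹.
K has determinant -3; K⁻¹ = [[0, -1, -1], [1, -2, -1], [-2/3, 8/3, 5/3]].
W = QK⁻¹ = [[11, 12, 15], [8, 7, 9]] · [[0, -1, -1], [1, -2, -1], [-2/3, 8/3, 5/3]] = [[2, 5, 2], [1, 2, 0]].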